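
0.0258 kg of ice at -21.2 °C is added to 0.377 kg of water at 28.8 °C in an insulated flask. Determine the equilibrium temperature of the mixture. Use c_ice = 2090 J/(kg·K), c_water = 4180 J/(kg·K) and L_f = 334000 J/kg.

T_f ≈ 21.2 °C

Energy conservation, ΣQ = 0:
ice -21.2→0 °C: 0.0258×2090×21.2 = 1143.1; melt ice: 0.0258×334000 = 8617.2; meltwater 0→T: 0.0258×4180×T = 107.84 T; water cools: 0.377×4180×(T − 28.8) = 1575.9(T − 28.8)
1683.7 T = 45385 − 9760.3 = 35624
T ≈ 21.16 °C. Since T > 0 °C, the all-ice-melts assumption holds.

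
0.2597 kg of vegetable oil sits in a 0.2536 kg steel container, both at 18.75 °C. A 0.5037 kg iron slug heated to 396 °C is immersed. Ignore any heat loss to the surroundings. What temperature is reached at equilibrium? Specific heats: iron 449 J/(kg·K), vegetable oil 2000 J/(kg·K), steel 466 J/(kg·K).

Taking heat into each body as positive, Σ m c ΔT = 0:
0.5037×449×(T − 396) + 0.2597×2000×(T − 18.75) + 0.2536×466×(T − 18.75) = 0
863.74 T = 101514
T ≈ 117.53 °C

T_f ≈ 117.5 °C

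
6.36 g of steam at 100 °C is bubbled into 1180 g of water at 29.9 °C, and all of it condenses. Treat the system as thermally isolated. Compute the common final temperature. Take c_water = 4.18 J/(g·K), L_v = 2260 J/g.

T_f ≈ 33.2 °C

Taking heat into each body as positive, Σ m c ΔT = 0:
condense steam: −6.36·2260 = −14374
  condensed water 100 °C→T: 26.58(T − 100)
  original water: 4932.4(T − 29.9)
4959 T = 14374 + 2658.5 + 147479 = 164511
T ≈ 33.17 °C — below 100 °C, confirming all the steam condensed.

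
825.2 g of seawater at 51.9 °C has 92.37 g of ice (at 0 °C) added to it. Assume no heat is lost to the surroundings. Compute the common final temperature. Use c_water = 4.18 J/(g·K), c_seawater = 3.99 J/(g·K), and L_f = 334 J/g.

T_f ≈ 38.1 °C

Let T be the final temperature. ΣQ_i = 0:
fusion: m_ice L_f = 92.37·334 = 30852; warm the meltwater: 386.11 T; seawater: 3292.5(T − 51.9)
3678.7 T = 170883 − 30852 = 140032
T ≈ 38.07 °C. Since T > 0 °C, the all-ice-melts assumption holds.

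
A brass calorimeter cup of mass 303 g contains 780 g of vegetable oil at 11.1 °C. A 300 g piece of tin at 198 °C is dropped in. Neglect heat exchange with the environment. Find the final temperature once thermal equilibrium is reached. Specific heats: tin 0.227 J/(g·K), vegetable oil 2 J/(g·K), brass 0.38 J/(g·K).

T_f ≈ 18.4 °C

Let T be the final temperature. ΣQ_i = 0:
300×0.227×(T − 198) + 780×2×(T − 11.1) + 303×0.38×(T − 11.1) = 0
68.1(T − 198) + 1560(T − 11.1) + 115.14(T − 11.1) = 0
1743.2 T = 32078
T = 32078 / 1743.2 = 18.4 °C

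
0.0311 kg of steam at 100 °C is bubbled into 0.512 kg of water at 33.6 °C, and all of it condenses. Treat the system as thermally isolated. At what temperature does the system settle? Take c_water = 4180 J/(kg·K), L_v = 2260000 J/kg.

T_f ≈ 68.4 °C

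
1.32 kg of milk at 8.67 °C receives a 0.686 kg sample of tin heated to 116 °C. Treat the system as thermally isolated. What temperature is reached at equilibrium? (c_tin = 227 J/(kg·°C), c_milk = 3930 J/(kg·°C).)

T_f ≈ 11.8 °C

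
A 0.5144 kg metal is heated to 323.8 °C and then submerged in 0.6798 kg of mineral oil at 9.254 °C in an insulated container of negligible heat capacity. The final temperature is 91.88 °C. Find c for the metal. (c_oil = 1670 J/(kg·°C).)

c ≈ 786 J/(kg·°C)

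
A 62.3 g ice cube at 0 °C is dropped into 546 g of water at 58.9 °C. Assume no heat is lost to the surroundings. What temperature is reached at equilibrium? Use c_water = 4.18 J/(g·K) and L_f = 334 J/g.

Heat gained plus heat lost sum to zero:
melt ice: 62.3·334 = 20808; warm the meltwater: 260.41 T; water: 2282.3(T − 58.9)
2542.7 T = 134426 − 20808 = 113618
T ≈ 44.68 °C — above 0 °C, consistent with complete melting.

T_f ≈ 44.7 °C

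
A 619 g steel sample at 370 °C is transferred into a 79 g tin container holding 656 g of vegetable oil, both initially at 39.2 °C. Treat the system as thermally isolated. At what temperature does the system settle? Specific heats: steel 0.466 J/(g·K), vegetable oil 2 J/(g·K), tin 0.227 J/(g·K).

T_f ≈ 98.2 °C

Net heat exchanged in the isolated system is zero:
619·0.466·(T − 370) + 656·2·(T − 39.2) + 79·0.227·(T − 39.2) = 0
1618.4 T = 158861
T = 158861 / 1618.4 = 98.2 °C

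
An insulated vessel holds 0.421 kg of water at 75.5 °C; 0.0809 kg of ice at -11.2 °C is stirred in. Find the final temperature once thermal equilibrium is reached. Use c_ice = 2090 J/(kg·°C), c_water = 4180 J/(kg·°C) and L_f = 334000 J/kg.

T_f ≈ 49.5 °C

Energy conservation, ΣQ = 0:
warm ice to 0 °C: 0.0809×2090×(0 − (-11.2)) = 1893.7
  melt ice: 0.0809×334000 = 27021
  warm the meltwater: 338.16 T
  water: 1759.8(T − 75.5)
2097.9 T = 132863 − 28914 = 103949
T ≈ 49.55 °C. Since T > 0 °C, the all-ice-melts assumption holds.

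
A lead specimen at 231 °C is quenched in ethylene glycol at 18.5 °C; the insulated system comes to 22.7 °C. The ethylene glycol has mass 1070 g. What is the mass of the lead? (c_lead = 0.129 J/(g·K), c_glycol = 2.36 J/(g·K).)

Heat lost by the lead = heat gained by the glycol:
m×0.129×(231 − 22.7) = 1070×2.36×(22.7 − 18.5)
26.87 m = 10606  ⇒  m ≈ 394.7 g

m ≈ 395 g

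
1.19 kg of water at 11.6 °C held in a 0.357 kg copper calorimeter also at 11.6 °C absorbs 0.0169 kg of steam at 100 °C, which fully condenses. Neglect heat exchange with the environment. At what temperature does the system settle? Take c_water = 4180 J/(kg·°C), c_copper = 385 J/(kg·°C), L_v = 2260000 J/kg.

Conservation of energy gives ΣQ = 0:
steam→water at 100 °C releases m L_v = 0.0169×2260000 = 38194; condensed water 100 °C→T: 70.64(T − 100); original water: 4974.2(T − 11.6); copper cup: 0.357×385×(T − 11.6) = 137.44(T − 11.6)
5182.3 T = 38194 + 7064.2 + 59295 = 104553
T ≈ 20.18 °C (< 100 °C, so full condensation is consistent).

T_f ≈ 20.2 °C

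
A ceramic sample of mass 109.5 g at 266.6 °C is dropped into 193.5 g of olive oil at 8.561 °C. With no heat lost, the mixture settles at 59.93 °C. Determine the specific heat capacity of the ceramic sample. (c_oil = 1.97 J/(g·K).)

c ≈ 0.865 J/(g·K)

Heat lost by the ceramic sample = heat gained by the oil:
109.5×c×(266.6 − 59.93) = 193.5×1.97×(59.93 − 8.561)
22630 c = 19582  ⇒  c ≈ 0.8653 J/(g·K)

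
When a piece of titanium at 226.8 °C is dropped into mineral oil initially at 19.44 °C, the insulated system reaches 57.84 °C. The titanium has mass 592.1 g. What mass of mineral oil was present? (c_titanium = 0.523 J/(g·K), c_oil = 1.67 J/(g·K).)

Net heat exchanged in the isolated system is zero:
592.1×0.523×(57.84 − 226.8) + m×1.67×(57.84 − 19.44) = 0
64.13 m = 52322
m = 52322/64.13 ≈ 815.9 g

m ≈ 816 g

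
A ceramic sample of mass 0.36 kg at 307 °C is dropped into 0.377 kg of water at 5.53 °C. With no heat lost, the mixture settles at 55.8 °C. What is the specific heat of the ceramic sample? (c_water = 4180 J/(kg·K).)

Heat lost by the ceramic sample = heat gained by the water:
0.36·c·(307 − 55.8) = 0.377·4180·(55.8 − 5.53)
90.43 c = 79218  ⇒  c ≈ 876 J/(kg·K)

c ≈ 876 J/(kg·K)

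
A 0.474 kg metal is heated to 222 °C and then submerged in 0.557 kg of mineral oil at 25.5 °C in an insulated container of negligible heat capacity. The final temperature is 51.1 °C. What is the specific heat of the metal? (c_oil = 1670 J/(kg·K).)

c ≈ 294 J/(kg·K)

Conservation of energy gives ΣQ = 0:
0.474×c×(51.1 − 222) + 0.557×1670×(51.1 − 25.5) = 0
-81.01 c = -23813
c = -23813/-81.01 ≈ 294 J/(kg·K)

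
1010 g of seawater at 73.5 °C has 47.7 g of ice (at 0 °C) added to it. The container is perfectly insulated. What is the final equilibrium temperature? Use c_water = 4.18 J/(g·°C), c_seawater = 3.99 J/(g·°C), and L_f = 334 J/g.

T_f ≈ 66.3 °C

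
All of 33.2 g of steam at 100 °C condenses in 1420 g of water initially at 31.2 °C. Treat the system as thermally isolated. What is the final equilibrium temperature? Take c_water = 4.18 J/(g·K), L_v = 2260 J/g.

T_f ≈ 45.1 °C

Setting the total heat transfer to zero:
steam→water at 100 °C releases m L_v = 33.2×2260 = 75032; condensed water 100 °C→T: 138.78(T − 100); original water: 5935.6(T − 31.2)
6074.4 T = 75032 + 13878 + 185191 = 274100
T ≈ 45.12 °C — below 100 °C, confirming all the steam condensed.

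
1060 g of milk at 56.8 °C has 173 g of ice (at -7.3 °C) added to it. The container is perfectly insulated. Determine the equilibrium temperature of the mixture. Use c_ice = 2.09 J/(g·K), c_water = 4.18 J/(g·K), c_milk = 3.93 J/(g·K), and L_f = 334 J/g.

T_f ≈ 36.0 °C

Energy balance with sensible and latent terms:
ice -7.3→0 °C: 173×2.09×7.3 = 2639.5; fusion: m_ice L_f = 173×334 = 57782; meltwater 0→T: 173×4.18×T = 723.14 T; milk cools: 1060×3.93×(T − 56.8) = 4165.8(T − 56.8)
4888.9 T = 236617 − 60421 = 176196
T ≈ 36.04 °C — above 0 °C, consistent with complete melting.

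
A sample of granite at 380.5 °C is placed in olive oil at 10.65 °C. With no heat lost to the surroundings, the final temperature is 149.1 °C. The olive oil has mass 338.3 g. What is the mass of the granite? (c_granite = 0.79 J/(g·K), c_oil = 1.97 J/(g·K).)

Heat lost by the granite = heat gained by the oil:
m·0.79·(380.5 − 149.1) = 338.3·1.97·(149.1 − 10.65)
182.81 m = 92270  ⇒  m ≈ 504.7 g

m ≈ 505 g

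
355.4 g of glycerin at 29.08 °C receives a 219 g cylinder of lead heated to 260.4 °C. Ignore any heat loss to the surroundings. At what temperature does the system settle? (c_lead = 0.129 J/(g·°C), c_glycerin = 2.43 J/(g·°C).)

T_f ≈ 36.4 °C

|Q_lead| = |Q_glycerin|:
219×0.129×(260.4 − T) = 355.4×2.43×(T − 29.08)
28.25(260.4 − T) = 863.62(T − 29.08)
891.87 T = 32471  ⇒  T ≈ 36.41 °C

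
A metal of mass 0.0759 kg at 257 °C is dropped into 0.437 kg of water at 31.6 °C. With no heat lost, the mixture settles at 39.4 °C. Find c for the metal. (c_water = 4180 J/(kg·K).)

c ≈ 863 J/(kg·K)

Heat lost by the metal = heat gained by the water:
0.0759×c×(257 − 39.4) = 0.437×4180×(39.4 − 31.6)
16.52 c = 14248  ⇒  c ≈ 862.7 J/(kg·K)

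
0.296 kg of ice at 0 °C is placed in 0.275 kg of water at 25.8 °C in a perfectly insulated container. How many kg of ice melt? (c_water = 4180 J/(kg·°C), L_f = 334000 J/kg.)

m_melted ≈ 0.0888 kg

Water can give up m c ΔT = 0.275·4180·25.8 = 29657 J before reaching 0 °C.
Fully melting the ice requires m_ice L_f = 0.296·334000 = 98864 J.
That's not enough to melt it all — equilibrium is at 0 °C with ice remaining.
m_melt = 29657 / L_f = 0.08879 kg.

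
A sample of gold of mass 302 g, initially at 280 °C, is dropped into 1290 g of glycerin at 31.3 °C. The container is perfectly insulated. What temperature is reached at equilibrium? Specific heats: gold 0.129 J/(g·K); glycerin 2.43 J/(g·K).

T_f ≈ 34.4 °C

Setting the total heat transfer to zero:
302×0.129×(T − 280) + 1290×2.43×(T − 31.3) = 0
38.96(T − 280) + 3134.7(T − 31.3) = 0
(38.96 + 3134.7) T = 38.96×280 + 3134.7×31.3
T ≈ 34.35 °C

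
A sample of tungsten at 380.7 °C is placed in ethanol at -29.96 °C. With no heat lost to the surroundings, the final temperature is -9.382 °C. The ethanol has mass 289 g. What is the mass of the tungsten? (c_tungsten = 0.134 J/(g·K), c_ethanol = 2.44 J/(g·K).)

|Q_tungsten| = |Q_ethanol|:
m·0.134·(380.7 − -9.382) = 289·2.44·(-9.382 − (-29.96))
52.27 m = 14511  ⇒  m ≈ 277.6 g

m ≈ 278 g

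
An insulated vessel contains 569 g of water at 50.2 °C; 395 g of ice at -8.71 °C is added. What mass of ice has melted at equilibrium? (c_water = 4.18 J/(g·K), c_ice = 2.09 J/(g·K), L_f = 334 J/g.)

m_melted ≈ 336 g

Heat available from the water dropping to 0 °C: 569×4.18×50.2 = 119397 J.
Of that, 395×2.09×8.71 = 7190.5 J goes to bring the ice to 0 °C, leaving 112206 J.
To melt every bit of ice: 395×334 = 131930 J.
That's not enough to melt it all — equilibrium is at 0 °C with ice remaining.
Mass melted = 112206/334 ≈ 335.9 g.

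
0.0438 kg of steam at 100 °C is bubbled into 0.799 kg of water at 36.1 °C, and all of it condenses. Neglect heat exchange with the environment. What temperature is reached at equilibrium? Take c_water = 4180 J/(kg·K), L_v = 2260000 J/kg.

T_f ≈ 67.5 °C

Taking heat into each body as positive, Σ m c ΔT = 0:
latent heat released on condensation: 0.0438×2260000 = 98988; condensed water 100 °C→T: 183.08(T − 100); water warms: 0.799×4180×(T − 36.1) = 3339.8(T − 36.1)
3522.9 T = 98988 + 18308 + 120568 = 237864
T ≈ 67.52 °C, under the boiling point, so the assumption holds.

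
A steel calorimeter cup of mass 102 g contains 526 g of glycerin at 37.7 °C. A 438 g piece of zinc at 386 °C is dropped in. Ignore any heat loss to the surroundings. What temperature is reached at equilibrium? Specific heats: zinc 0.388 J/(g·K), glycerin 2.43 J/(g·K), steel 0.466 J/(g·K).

T_f ≈ 77.3 °C

With ΣQ=0 the equilibrium temperature is the m·c-weighted mean:
T_f = (169.94×386 + 1278.2×37.7 + 47.53×37.7) / (169.94 + 1278.2 + 47.53)
    = 115578 / 1495.7 ≈ 77.28 °C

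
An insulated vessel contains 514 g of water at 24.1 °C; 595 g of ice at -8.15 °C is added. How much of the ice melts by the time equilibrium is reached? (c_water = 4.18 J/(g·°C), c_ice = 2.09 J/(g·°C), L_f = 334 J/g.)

Cooling the water to 0 °C releases 514×4.18×24.1 = 51779 J.
Of that, 595×2.09×8.15 = 10135 J goes to bring the ice to 0 °C, leaving 41644 J.
Melting all 595 g of ice would need 595×334 = 198730 J.
Since 41644 < 198730 J, not all the ice melts; equilibrium is at 0 °C.
m_melted×334 = 41644  ⇒  m_melted ≈ 124.7 g.

m_melted ≈ 125 g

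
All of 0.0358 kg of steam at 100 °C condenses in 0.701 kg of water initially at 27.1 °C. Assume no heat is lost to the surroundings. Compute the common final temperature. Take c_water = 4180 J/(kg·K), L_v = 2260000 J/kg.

T_f ≈ 56.9 °C

Heat gained plus heat lost sum to zero:
condense steam: −0.0358·2260000 = −80908
  condensate cools 100→T: 0.0358·4180·(T − 100) = 149.64(T − 100)
  water warms: 0.701·4180·(T − 27.1) = 2930.2(T − 27.1)
3079.8 T = 80908 + 14964 + 79408 = 175280
T ≈ 56.91 °C (< 100 °C, so full condensation is consistent).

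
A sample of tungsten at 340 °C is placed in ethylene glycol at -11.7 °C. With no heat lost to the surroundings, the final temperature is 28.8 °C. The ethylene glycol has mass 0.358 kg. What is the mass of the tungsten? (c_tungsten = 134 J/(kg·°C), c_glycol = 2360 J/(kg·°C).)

m ≈ 0.821 kg

|Q_tungsten| = |Q_glycol|:
m×134×(340 − 28.8) = 0.358×2360×(28.8 − (-11.7))
41701 m = 34218  ⇒  m ≈ 0.8206 kg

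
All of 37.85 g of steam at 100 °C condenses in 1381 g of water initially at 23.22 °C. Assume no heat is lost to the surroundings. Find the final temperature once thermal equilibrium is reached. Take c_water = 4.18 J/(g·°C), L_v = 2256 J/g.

Heat gained plus heat lost sum to zero:
steam→water at 100 °C releases m L_v = 37.85×2256 = 85390; condensed water 100 °C→T: 158.21(T − 100); water warms: 1381×4.18×(T − 23.22) = 5772.6(T − 23.22)
5930.8 T = 85390 + 15821 + 134039 = 235250
T ≈ 39.67 °C, under the boiling point, so the assumption holds.

T_f ≈ 39.7 °C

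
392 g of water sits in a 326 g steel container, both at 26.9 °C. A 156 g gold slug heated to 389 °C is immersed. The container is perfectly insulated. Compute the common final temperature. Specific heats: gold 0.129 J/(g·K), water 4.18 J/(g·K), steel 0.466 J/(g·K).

T_f ≈ 30.9 °C

Energy conservation, ΣQ = 0:
156·0.129·(T − 389) + 392·4.18·(T − 26.9) + 326·0.466·(T − 26.9) = 0
20.12(T − 389) + 1638.6(T − 26.9) + 151.92(T − 26.9) = 0
(20.12 + 1638.6 + 151.92) T = 20.12·389 + 1638.6·26.9 + 151.92·26.9
T = 55992 / 1810.6 = 30.9 °C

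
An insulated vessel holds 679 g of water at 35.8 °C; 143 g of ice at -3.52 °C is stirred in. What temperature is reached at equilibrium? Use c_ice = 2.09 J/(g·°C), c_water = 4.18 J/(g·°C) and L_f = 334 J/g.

T_f ≈ 15.4 °C

Taking heat into each body as positive, Σ m c ΔT = 0:
warm ice to 0 °C: 143×2.09×(0 − (-3.52)) = 1052
  latent heat to melt: 143×334 = 47762
  warm the meltwater: 597.74 T
  water cools: 679×4.18×(T − 35.8) = 2838.2(T − 35.8)
3436 T = 101608 − 48814 = 52794
T ≈ 15.37 °C. Since T > 0 °C, the all-ice-melts assumption holds.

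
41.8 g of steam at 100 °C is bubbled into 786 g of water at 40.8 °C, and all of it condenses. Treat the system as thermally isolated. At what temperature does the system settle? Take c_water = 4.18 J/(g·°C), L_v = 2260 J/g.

T_f ≈ 71.1 °C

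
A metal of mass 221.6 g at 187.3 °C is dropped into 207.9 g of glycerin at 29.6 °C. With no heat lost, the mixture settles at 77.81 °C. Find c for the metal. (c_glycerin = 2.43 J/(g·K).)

m_s c (T_s − T_f) = m_glycerin c_glycerin (T_f − T_0):
221.6×c×(187.3 − 77.81) = 207.9×2.43×(77.81 − 29.6)
24263 c = 24356  ⇒  c ≈ 1.004 J/(g·K)

c ≈ 1 J/(g·K)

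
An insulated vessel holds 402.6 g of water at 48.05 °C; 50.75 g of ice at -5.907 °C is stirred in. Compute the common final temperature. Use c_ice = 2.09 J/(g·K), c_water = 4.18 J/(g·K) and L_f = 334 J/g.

Heat gained plus heat lost sum to zero:
warm ice to 0 °C: 50.75·2.09·(0 − (-5.907)) = 626.54; latent heat to melt: 50.75·334 = 16950; meltwater 0→T: 50.75·4.18·T = 212.13 T; water cools: 402.6·4.18·(T − 48.05) = 1682.9(T − 48.05)
1895 T = 80862 − 17577 = 63285
T ≈ 33.40 °C (positive, so assuming full melt was valid).

T_f ≈ 33.4 °C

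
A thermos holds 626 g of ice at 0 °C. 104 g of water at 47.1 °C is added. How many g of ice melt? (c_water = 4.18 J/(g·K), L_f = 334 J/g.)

Heat available from the water dropping to 0 °C: 104·4.18·47.1 = 20475 J.
Fully melting the ice requires m_ice L_f = 626·334 = 209084 J.
20475 J < 209084 J, so only part of the ice melts and the system sits at 0 °C.
m_melted·334 = 20475  ⇒  m_melted ≈ 61.3 g.

m_melted ≈ 61.3 g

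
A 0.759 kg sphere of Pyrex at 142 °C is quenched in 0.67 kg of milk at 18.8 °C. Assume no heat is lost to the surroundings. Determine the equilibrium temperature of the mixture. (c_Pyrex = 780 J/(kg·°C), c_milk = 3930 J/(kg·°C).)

T_f ≈ 41.4 °C

With ΣQ=0 the equilibrium temperature is the m·c-weighted mean:
T_f = (592.02*142 + 2633.1*18.8) / (592.02 + 2633.1)
    = 133569 / 3225.1 ≈ 41.42 °C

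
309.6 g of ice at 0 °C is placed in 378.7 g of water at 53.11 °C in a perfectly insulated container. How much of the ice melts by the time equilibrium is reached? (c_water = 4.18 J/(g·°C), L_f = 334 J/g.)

m_melted ≈ 252 g

Heat available from the water dropping to 0 °C: 378.7·4.18·53.11 = 84071 J.
Fully melting the ice requires m_ice L_f = 309.6·334 = 103406 J.
Since 84071 < 103406 J, not all the ice melts; equilibrium is at 0 °C.
Mass melted = 84071/334 ≈ 251.7 g.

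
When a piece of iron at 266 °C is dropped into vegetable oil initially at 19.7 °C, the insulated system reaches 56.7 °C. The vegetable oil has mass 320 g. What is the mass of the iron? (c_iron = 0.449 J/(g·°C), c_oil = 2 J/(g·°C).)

Energy conservation, ΣQ = 0:
m·0.449·(56.7 − 266) + 320·2·(56.7 − 19.7) = 0
-93.98 m = -23680
m = -23680/-93.98 ≈ 252 g

m ≈ 252 g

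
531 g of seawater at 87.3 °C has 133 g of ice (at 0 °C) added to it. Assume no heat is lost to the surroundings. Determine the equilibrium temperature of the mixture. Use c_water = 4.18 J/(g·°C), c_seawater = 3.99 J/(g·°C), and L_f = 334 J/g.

T_f ≈ 52.5 °C

Heat gained plus heat lost sum to zero:
latent heat to melt: 133×334 = 44422
  warm the meltwater: 555.94 T
  seawater: 2118.7(T − 87.3)
2674.6 T = 184962 − 44422 = 140540
T ≈ 52.55 °C. Since T > 0 °C, the all-ice-melts assumption holds.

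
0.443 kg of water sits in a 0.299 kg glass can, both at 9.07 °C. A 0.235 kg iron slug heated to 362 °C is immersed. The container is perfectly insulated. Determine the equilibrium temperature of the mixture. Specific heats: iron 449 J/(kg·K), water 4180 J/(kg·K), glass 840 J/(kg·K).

Setting the total heat transfer to zero:
0.235×449×(T − 362) + 0.443×4180×(T − 9.07) + 0.299×840×(T − 9.07) = 0
2208.4 T = 57270
T = 57270/2208.4 ≈ 25.93 °C

T_f ≈ 25.9 °C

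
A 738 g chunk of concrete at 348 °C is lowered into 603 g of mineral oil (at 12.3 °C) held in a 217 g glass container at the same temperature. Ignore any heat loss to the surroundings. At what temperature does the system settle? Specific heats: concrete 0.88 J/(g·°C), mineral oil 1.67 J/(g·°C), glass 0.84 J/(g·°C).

T_f ≈ 130.9 °C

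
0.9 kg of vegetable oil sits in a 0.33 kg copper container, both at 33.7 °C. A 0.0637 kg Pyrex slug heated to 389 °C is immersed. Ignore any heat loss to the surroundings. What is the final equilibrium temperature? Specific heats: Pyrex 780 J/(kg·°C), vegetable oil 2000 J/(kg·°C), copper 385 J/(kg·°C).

With ΣQ=0 the equilibrium temperature is the m·c-weighted mean:
T_f = (49.69×389 + 1800×33.7 + 127.05×33.7) / (49.69 + 1800 + 127.05)
    = 84269 / 1976.7 ≈ 42.63 °C

T_f ≈ 42.6 °C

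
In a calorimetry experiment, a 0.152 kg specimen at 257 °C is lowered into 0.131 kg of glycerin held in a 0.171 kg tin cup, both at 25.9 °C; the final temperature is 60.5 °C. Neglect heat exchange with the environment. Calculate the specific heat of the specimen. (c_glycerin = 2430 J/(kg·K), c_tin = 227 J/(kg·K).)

c ≈ 414 J/(kg·K)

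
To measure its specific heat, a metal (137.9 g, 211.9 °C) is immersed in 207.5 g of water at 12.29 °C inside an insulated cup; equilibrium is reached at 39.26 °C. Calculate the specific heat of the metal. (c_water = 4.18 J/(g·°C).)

c ≈ 0.983 J/(g·°C)

Heat lost by the metal = heat gained by the water:
137.9×c×(211.9 − 39.26) = 207.5×4.18×(39.26 − 12.29)
23807 c = 23392  ⇒  c ≈ 0.9826 J/(g·°C)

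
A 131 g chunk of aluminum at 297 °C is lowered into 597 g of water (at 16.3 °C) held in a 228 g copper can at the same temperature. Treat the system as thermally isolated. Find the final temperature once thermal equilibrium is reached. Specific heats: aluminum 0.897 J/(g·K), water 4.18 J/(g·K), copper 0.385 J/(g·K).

T_f ≈ 28.5 °C

Conservation of energy gives ΣQ = 0:
131×0.897×(T − 297) + 597×4.18×(T − 16.3) + 228×0.385×(T − 16.3) = 0
117.51(T − 297) + 2495.5(T − 16.3) + 87.78(T − 16.3) = 0
(117.51 + 2495.5 + 87.78) T = 117.51×297 + 2495.5×16.3 + 87.78×16.3
T = 77006 / 2700.7 = 28.5 °C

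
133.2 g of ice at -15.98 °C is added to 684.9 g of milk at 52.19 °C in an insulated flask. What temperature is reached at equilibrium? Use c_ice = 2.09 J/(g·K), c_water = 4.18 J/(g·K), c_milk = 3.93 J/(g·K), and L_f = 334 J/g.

Conservation of energy gives ΣQ = 0:
ice -15.98→0 °C: 133.2×2.09×15.98 = 4448.6; fusion: m_ice L_f = 133.2×334 = 44489; meltwater 0→T: 133.2×4.18×T = 556.78 T; milk cools: 684.9×3.93×(T − 52.19) = 2691.7(T − 52.19)
3248.4 T = 140478 − 48937 = 91540
T ≈ 28.18 °C. Since T > 0 °C, the all-ice-melts assumption holds.

T_f ≈ 28.2 °C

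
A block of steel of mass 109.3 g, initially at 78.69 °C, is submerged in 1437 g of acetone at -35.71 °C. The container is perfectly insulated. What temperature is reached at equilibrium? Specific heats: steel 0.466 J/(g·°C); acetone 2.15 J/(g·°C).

Let T be the final temperature. ΣQ_i = 0:
109.3*0.466*(T − 78.69) + 1437*2.15*(T − (-35.71)) = 0
50.93(T − 78.69) + 3089.5(T − (-35.71)) = 0
(50.93 + 3089.5) T = 50.93*78.69 + 3089.5*(-35.71)
T = -106320/3140.5 ≈ -33.85 °C

T_f ≈ -33.9 °C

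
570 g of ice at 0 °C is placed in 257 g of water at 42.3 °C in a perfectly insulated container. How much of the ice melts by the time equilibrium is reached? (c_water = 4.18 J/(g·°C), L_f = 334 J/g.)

Heat available from the water dropping to 0 °C: 257×4.18×42.3 = 45441 J.
Fully melting the ice requires m_ice L_f = 570×334 = 190380 J.
Since 45441 < 190380 J, not all the ice melts; equilibrium is at 0 °C.
m_melt = 45441 / L_f = 136.1 g.

m_melted ≈ 136 g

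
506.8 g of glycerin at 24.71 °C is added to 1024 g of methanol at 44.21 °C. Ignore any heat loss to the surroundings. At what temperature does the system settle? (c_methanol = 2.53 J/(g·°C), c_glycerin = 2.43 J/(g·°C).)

T_f is the heat-capacity-weighted average of the initial temperatures:
T_f = (2590.7×44.21 + 1231.5×24.71) / (2590.7 + 1231.5)
    = 144967 / 3822.2 ≈ 37.93 °C

T_f ≈ 37.9 °C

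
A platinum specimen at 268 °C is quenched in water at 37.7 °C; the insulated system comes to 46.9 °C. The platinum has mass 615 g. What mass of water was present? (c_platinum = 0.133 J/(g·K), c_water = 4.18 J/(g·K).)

|Q_platinum| = |Q_water|:
615·0.133·(268 − 46.9) = m·4.18·(46.9 − 37.7)
38.46 m = 18085  ⇒  m ≈ 470.3 g

m ≈ 470 g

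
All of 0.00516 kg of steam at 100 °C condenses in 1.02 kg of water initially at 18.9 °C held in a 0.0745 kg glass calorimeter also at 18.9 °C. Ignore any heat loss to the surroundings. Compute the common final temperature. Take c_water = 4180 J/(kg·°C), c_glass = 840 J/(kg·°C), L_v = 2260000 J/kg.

T_f ≈ 22.0 °C

Let T be the final temperature. ΣQ_i = 0:
condense steam: −0.00516×2260000 = −11662
  condensate cools 100→T: 0.00516×4180×(T − 100) = 21.57(T − 100)
  original water: 4263.6(T − 18.9)
  cup: 62.58(T − 18.9)
4347.7 T = 11662 + 2156.9 + 81765 = 95583
T ≈ 21.98 °C, under the boiling point, so the assumption holds.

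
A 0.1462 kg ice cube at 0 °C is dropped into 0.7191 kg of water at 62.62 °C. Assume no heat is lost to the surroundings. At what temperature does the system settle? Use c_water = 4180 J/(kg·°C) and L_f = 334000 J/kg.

T_f ≈ 38.5 °C

Heat gained plus heat lost sum to zero:
melt ice: 0.1462×334000 = 48831
  meltwater 0→T: 0.1462×4180×T = 611.12 T
  water: 3005.8(T − 62.62)
3617 T = 188226 − 48831 = 139395
T ≈ 38.54 °C (positive, so assuming full melt was valid).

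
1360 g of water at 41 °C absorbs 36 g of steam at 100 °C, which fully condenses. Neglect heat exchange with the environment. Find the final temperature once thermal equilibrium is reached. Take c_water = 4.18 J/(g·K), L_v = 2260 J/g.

Energy conservation, ΣQ = 0:
steam→water at 100 °C releases m L_v = 36×2260 = 81360
  condensate cools 100→T: 36×4.18×(T − 100) = 150.48(T − 100)
  water warms: 1360×4.18×(T − 41) = 5684.8(T − 41)
5835.3 T = 81360 + 15048 + 233077 = 329485
T ≈ 56.46 °C (< 100 °C, so full condensation is consistent).

T_f ≈ 56.5 °C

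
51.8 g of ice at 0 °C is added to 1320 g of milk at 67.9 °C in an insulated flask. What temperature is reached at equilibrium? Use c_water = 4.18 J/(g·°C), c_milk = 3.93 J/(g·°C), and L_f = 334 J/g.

T_f ≈ 62.0 °C

Sum of m c ΔT and latent-heat terms is zero:
melt ice: 51.8·334 = 17301; meltwater 0→T: 51.8·4.18·T = 216.52 T; milk: 5187.6(T − 67.9)
5404.1 T = 352238 − 17301 = 334937
T ≈ 61.98 °C. Since T > 0 °C, the all-ice-melts assumption holds.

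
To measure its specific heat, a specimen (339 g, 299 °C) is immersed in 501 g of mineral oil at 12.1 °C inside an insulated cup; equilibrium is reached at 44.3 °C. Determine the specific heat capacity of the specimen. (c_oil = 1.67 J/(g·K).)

c ≈ 0.312 J/(g·K)

m_s c (T_s − T_f) = m_oil c_oil (T_f − T_0):
339×c×(299 − 44.3) = 501×1.67×(44.3 − 12.1)
86343 c = 26941  ⇒  c ≈ 0.312 J/(g·K)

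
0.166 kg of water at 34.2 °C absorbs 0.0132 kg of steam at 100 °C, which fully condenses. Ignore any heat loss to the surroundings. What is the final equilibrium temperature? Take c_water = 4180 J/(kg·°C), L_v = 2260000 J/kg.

T_f ≈ 78.9 °C

Energy balance with sensible and latent terms:
steam→water at 100 °C releases m L_v = 0.0132·2260000 = 29832
  condensed water 100 °C→T: 55.18(T − 100)
  original water: 693.88(T − 34.2)
749.06 T = 29832 + 5517.6 + 23731 = 59080
T ≈ 78.87 °C — below 100 °C, confirming all the steam condensed.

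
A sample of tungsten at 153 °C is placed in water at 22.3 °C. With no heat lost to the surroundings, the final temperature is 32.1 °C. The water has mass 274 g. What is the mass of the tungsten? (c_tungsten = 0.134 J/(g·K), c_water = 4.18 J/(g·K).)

m ≈ 693 g

Heat lost by the tungsten = heat gained by the water:
m×0.134×(153 − 32.1) = 274×4.18×(32.1 − 22.3)
16.2 m = 11224  ⇒  m ≈ 692.8 g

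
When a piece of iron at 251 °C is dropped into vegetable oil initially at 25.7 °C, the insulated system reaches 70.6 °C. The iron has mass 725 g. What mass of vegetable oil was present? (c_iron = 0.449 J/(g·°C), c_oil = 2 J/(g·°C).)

m ≈ 654 g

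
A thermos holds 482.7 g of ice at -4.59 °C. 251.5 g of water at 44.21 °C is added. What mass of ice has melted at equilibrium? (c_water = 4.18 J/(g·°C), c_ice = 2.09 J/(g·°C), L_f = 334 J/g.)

m_melted ≈ 125 g

Water can give up m c ΔT = 251.5×4.18×44.21 = 46477 J before reaching 0 °C.
Warming the ice to 0 °C takes 482.7×2.09×4.59 = 4630.6 J, leaving 41846 J for melting.
Fully melting the ice requires m_ice L_f = 482.7×334 = 161222 J.
41846 J < 161222 J, so only part of the ice melts and the system sits at 0 °C.
m_melted×334 = 41846  ⇒  m_melted ≈ 125.3 g.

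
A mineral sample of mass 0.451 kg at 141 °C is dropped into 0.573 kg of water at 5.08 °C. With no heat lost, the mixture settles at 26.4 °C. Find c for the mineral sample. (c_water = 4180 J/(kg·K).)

Energy conservation, ΣQ = 0:
0.451·c·(26.4 − 141) + 0.573·4180·(26.4 − 5.08) = 0
-51.68 c = -51064
c = -51064/-51.68 ≈ 988 J/(kg·K)

c ≈ 988 J/(kg·K)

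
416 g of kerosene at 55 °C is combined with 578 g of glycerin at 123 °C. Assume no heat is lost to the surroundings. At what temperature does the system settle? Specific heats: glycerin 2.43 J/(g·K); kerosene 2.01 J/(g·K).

T_f ≈ 97.6 °C

Conservation of energy gives ΣQ = 0:
578·2.43·(T − 123) + 416·2.01·(T − 55) = 0
(1404.5 + 836.16) T = 1404.5·123 + 836.16·55
T = 218747/2240.7 ≈ 97.62 °C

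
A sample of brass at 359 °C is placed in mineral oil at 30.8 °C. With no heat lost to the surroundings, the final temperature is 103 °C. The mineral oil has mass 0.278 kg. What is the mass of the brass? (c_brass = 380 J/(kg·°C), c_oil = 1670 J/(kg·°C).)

m ≈ 0.345 kg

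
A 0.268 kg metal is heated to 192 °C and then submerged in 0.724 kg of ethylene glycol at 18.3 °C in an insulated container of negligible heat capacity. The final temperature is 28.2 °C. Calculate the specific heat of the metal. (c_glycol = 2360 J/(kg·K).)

m_s c (T_s − T_f) = m_glycol c_glycol (T_f − T_0):
0.268·c·(192 − 28.2) = 0.724·2360·(28.2 − 18.3)
43.9 c = 16916  ⇒  c ≈ 385.3 J/(kg·K)

c ≈ 385 J/(kg·K)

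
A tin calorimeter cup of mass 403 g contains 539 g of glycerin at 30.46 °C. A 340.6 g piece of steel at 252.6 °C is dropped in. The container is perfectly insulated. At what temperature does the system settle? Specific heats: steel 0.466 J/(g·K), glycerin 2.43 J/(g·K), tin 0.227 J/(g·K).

Heat gained plus heat lost sum to zero:
340.6·0.466·(T − 252.6) + 539·2.43·(T − 30.46) + 403·0.227·(T − 30.46) = 0
(158.72 + 1309.8 + 91.48) T = 158.72·252.6 + 1309.8·30.46 + 91.48·30.46
T = 82775/1560 ≈ 53.06 °C

T_f ≈ 53.1 °C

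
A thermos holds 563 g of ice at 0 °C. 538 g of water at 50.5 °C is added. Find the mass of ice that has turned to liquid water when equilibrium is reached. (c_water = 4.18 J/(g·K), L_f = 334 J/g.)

Cooling the water to 0 °C releases 538×4.18×50.5 = 113566 J.
Melting all 563 g of ice would need 563×334 = 188042 J.
That's not enough to melt it all — equilibrium is at 0 °C with ice remaining.
Mass melted = 113566/334 ≈ 340 g.

m_melted ≈ 340 g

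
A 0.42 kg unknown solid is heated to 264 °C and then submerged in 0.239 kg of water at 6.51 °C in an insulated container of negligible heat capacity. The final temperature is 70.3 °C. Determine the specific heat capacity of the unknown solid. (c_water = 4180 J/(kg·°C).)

c ≈ 783 J/(kg·°C)

Heat lost by the unknown solid = heat gained by the water:
0.42·c·(264 − 70.3) = 0.239·4180·(70.3 − 6.51)
81.35 c = 63727  ⇒  c ≈ 783.3 J/(kg·°C)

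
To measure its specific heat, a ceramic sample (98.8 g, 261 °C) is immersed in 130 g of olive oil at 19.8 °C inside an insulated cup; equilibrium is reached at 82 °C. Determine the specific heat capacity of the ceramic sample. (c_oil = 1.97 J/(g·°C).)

m_s c (T_s − T_f) = m_oil c_oil (T_f − T_0):
98.8·c·(261 − 82) = 130·1.97·(82 − 19.8)
17685 c = 15929  ⇒  c ≈ 0.9007 J/(g·°C)

c ≈ 0.901 J/(g·°C)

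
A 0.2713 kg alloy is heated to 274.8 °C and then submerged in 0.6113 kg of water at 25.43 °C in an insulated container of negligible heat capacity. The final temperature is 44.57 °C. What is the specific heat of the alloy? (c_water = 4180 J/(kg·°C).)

c ≈ 783 J/(kg·°C)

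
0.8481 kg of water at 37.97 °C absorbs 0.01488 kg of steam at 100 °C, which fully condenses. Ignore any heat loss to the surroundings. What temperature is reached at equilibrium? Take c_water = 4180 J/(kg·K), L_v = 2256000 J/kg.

Taking heat into each body as positive, Σ m c ΔT = 0:
steam→water at 100 °C releases m L_v = 0.01488×2256000 = 33569
  condensate cools 100→T: 0.01488×4180×(T − 100) = 62.2(T − 100)
  water warms: 0.8481×4180×(T − 37.97) = 3545.1(T − 37.97)
3607.3 T = 33569 + 6219.8 + 134606 = 174395
T ≈ 48.35 °C (< 100 °C, so full condensation is consistent).

T_f ≈ 48.3 °C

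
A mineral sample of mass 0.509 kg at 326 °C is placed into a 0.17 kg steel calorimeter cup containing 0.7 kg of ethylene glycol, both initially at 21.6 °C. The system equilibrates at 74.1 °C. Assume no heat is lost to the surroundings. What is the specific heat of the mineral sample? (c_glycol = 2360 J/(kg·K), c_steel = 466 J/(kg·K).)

c ≈ 709 J/(kg·K)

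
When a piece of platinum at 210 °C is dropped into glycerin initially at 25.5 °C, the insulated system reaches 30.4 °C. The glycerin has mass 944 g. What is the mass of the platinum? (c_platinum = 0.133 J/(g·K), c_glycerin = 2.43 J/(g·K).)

|Q_platinum| = |Q_glycerin|:
m×0.133×(210 − 30.4) = 944×2.43×(30.4 − 25.5)
23.89 m = 11240  ⇒  m ≈ 470.6 g

m ≈ 471 g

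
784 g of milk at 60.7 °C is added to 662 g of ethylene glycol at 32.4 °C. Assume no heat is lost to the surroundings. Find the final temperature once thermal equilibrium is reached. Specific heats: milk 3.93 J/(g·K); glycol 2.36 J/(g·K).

T_f ≈ 51.2 °C

T_f = Σ m_i c_i T_i / Σ m_i c_i:
T_f = (3081.1×60.7 + 1562.3×32.4) / (3081.1 + 1562.3)
    = 237643 / 4643.4 ≈ 51.18 °C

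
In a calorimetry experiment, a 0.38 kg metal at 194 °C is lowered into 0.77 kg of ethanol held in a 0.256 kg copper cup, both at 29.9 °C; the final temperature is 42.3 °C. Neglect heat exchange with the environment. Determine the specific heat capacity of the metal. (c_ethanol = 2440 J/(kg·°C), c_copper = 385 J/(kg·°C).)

Let T be the final temperature. ΣQ_i = 0:
0.38·c·(42.3 − 194) + 0.77·2440·(42.3 − 29.9) + 0.256·385·(42.3 − 29.9) = 0
-57.65 c = -24519
c = -24519/-57.65 ≈ 425.3 J/(kg·°C)

c ≈ 425 J/(kg·°C)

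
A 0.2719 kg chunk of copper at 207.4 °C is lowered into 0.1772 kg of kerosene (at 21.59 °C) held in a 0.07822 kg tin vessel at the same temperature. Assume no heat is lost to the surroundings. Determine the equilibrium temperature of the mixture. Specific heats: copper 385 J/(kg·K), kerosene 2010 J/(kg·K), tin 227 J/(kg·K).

Let T be the final temperature. ΣQ_i = 0:
0.2719·385·(T − 207.4) + 0.1772·2010·(T − 21.59) + 0.07822·227·(T − 21.59) = 0
478.61 T = 29784
T = 29784 / 478.61 = 62.2 °C

T_f ≈ 62.2 °C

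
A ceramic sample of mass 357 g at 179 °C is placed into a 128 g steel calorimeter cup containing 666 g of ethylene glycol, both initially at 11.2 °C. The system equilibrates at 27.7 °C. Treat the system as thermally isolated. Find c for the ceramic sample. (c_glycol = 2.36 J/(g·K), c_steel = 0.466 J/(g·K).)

Let T be the final temperature. ΣQ_i = 0:
357×c×(27.7 − 179) + 666×2.36×(27.7 − 11.2) + 128×0.466×(27.7 − 11.2) = 0
-54014 c = -26918
c = -26918/-54014 ≈ 0.4984 J/(g·K)

c ≈ 0.498 J/(g·K)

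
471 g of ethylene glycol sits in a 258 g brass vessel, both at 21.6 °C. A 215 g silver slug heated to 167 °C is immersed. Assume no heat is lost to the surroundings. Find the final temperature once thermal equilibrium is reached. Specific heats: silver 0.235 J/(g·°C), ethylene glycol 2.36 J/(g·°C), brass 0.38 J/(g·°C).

T_f ≈ 27.4 °C

With ΣQ=0 the equilibrium temperature is the m·c-weighted mean:
T_f = (50.52·167 + 1111.6·21.6 + 98.04·21.6) / (50.52 + 1111.6 + 98.04)
    = 34565 / 1260.1 ≈ 27.43 °C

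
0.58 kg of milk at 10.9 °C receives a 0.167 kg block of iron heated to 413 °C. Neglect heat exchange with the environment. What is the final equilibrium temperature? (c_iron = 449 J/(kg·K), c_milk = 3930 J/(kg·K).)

Setting the total heat transfer to zero:
0.167*449*(T − 413) + 0.58*3930*(T − 10.9) = 0
74.98(T − 413) + 2279.4(T − 10.9) = 0
(74.98 + 2279.4) T = 74.98*413 + 2279.4*10.9
T ≈ 23.71 °C

T_f ≈ 23.7 °C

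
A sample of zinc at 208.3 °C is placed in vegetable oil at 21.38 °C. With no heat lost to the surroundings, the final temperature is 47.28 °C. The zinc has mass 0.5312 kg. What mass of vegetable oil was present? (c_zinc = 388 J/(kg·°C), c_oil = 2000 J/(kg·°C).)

|Q_zinc| = |Q_oil|:
0.5312×388×(208.3 − 47.28) = m×2000×(47.28 − 21.38)
51800 m = 33187  ⇒  m ≈ 0.6407 kg

m ≈ 0.641 kg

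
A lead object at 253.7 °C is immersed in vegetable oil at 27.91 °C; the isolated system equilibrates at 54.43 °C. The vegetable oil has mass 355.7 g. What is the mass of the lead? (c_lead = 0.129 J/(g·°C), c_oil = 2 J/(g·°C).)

Heat lost by the lead = heat gained by the oil:
m·0.129·(253.7 − 54.43) = 355.7·2·(54.43 − 27.91)
25.71 m = 18866  ⇒  m ≈ 733.9 g

m ≈ 734 g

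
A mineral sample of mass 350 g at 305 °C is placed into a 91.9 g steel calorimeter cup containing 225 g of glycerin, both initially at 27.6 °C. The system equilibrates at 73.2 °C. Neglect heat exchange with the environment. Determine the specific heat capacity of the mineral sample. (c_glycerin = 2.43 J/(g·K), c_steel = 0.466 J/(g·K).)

c ≈ 0.331 J/(g·K)

Heat gained plus heat lost sum to zero:
350×c×(73.2 − 305) + 225×2.43×(73.2 − 27.6) + 91.9×0.466×(73.2 − 27.6) = 0
-81130 c = -26885
c = -26885/-81130 ≈ 0.3314 J/(g·K)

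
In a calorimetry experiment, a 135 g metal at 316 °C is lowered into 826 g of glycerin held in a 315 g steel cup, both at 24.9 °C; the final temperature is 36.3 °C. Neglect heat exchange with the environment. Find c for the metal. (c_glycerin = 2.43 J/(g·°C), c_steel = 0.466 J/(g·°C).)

Energy conservation, ΣQ = 0:
135×c×(36.3 − 316) + 826×2.43×(36.3 − 24.9) + 315×0.466×(36.3 − 24.9) = 0
-37760 c = -24555
c = -24555/-37760 ≈ 0.6503 J/(g·°C)

c ≈ 0.65 J/(g·°C)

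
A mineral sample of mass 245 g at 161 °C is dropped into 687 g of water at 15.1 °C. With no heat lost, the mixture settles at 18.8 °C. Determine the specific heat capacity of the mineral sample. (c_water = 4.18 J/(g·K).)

Taking heat into each body as positive, Σ m c ΔT = 0:
245×c×(18.8 − 161) + 687×4.18×(18.8 − 15.1) = 0
-34839 c = -10625
c = -10625/-34839 ≈ 0.305 J/(g·K)

c ≈ 0.305 J/(g·K)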